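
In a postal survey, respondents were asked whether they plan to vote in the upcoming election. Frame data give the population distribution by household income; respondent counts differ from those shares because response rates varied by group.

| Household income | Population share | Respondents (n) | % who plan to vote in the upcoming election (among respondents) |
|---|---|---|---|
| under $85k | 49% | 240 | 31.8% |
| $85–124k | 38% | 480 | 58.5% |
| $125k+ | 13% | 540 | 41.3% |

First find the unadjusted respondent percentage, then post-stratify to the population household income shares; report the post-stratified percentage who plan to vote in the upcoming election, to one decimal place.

Without adjustment, the pooled respondent share is:
  (240/1260)×31.8 + (480/1260)×58.5 + (540/1260)×41.3 = 46.0429%
Post-stratified estimate weights by population shares:
  0.49×31.8 + 0.38×58.5 + 0.13×41.3 = 43.181%

43.2%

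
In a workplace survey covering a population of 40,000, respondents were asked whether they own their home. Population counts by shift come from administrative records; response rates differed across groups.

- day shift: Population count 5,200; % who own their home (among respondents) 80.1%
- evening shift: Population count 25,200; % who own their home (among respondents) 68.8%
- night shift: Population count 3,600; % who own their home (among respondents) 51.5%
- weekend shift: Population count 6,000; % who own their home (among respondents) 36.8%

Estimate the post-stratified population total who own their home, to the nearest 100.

Estimated count per cell = population count × respondent percentage:
  day shift: 5,200 × 80.1% = 4165.2
  evening shift: 25,200 × 68.8% = 17337.6
  night shift: 3,600 × 51.5% = 1854
  weekend shift: 6,000 × 36.8% = 2208
Estimated total = 25564.8 → 25,600.

25,600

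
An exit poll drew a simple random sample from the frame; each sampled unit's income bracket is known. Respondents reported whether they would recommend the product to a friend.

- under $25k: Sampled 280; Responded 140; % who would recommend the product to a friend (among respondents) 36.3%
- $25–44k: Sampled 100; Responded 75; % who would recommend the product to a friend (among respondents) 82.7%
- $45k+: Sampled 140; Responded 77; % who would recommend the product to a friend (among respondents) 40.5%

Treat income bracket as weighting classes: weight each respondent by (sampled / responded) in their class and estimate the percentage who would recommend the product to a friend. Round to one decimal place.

Response rates by class: under $25k 140/280 = 50%, $25–44k 75/100 = 75%, $45k+ 77/140 = 55%.
With weight = n_sampled/n_responded per class, the weighted class total is n_sampled:
  under $25k: 280 × 36.3 = 10,164
  $25–44k: 100 × 82.7 = 8270
  $45k+: 140 × 40.5 = 5670
Adjusted estimate = 24,104 / 520 = 46.3538 → 46.4%.

46.4%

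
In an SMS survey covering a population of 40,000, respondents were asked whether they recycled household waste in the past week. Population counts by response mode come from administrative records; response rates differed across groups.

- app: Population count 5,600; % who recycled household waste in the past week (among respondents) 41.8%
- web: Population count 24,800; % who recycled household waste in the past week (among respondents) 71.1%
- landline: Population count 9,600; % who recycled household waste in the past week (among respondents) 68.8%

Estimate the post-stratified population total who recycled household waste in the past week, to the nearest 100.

26,600

Estimated count per cell = population count × respondent percentage:
  app: 5,600 × 41.8% = 2340.8
  web: 24,800 × 71.1% = 17632.8
  landline: 9,600 × 68.8% = 6604.8
Estimated total = 26578.4 → 26,600.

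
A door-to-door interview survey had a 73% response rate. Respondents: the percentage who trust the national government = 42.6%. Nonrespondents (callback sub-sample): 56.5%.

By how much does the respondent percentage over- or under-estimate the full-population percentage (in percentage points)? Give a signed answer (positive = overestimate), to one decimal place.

Nonresponse fraction = 1 − 0.73 = 0.27.
Bias = (nonresponse fraction) × (respondent percentage − nonrespondent percentage)
     = 0.27 × (42.6 − 56.5) = 0.27 × -13.9 = -3.753.

-3.8 percentage points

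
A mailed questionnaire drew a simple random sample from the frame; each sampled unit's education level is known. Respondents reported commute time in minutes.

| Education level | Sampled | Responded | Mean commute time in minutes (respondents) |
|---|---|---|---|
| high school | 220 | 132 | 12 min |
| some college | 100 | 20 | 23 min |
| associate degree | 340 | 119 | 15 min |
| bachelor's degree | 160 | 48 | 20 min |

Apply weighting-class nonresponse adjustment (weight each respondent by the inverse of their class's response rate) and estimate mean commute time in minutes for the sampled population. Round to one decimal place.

Class response rates: high school 132/220 = 60%, some college 20/100 = 20%, associate degree 119/340 = 35%, bachelor's degree 48/160 = 30%.
Weighting each respondent by the inverse class response rate inflates each class back to its sampled size, so the class weight is n_sampled:
  high school: 220 × 12 = 2640
  some college: 100 × 23 = 2300
  associate degree: 340 × 15 = 5100
  bachelor's degree: 160 × 20 = 3200
Adjusted estimate = 13,240 / 820 = 16.1463 → 16.1.

16.1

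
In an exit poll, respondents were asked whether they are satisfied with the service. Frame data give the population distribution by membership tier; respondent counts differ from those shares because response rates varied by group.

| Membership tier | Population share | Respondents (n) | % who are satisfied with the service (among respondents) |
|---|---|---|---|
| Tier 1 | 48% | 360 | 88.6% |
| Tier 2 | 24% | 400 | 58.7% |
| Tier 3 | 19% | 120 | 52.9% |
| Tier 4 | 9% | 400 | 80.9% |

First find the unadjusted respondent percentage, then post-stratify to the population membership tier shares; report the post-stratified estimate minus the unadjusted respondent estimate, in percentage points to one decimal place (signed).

Naive respondent-only estimate (weights = respondent counts):
  (360/1280)×88.6 + (400/1280)×58.7 + (120/1280)×52.9 + (400/1280)×80.9 = 73.5031%
Post-stratifying to population shares instead:
  0.48×88.6 + 0.24×58.7 + 0.19×52.9 + 0.09×80.9 = 73.948%
Difference = 73.948 − 73.5031 = 0.4449 pp.

+0.4 percentage points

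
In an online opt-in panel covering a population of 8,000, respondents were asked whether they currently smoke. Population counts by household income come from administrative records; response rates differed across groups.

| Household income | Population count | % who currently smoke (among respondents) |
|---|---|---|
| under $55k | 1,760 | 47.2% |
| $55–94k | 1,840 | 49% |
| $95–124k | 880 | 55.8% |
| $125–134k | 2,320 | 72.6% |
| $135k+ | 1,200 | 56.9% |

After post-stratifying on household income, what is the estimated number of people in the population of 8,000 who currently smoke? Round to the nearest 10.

Apply each group's respondent rate to its population count:
  under $55k: 1,760 × 47.2% = 830.72
  $55–94k: 1,840 × 49% = 901.6
  $95–124k: 880 × 55.8% = 491.04
  $125–134k: 2,320 × 72.6% = 1684.32
  $135k+: 1,200 × 56.9% = 682.8
Estimated total = 4590.48 → 4,590.

4,590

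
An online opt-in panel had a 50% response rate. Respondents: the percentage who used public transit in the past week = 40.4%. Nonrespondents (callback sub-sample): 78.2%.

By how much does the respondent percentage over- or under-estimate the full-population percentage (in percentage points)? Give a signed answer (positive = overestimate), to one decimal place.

-18.9 percentage points

Nonresponse fraction = 1 − 0.5 = 0.5.
Bias = (nonresponse fraction) × (respondent percentage − nonrespondent percentage)
     = 0.5 × (40.4 − 78.2) = 0.5 × -37.8 = -18.9.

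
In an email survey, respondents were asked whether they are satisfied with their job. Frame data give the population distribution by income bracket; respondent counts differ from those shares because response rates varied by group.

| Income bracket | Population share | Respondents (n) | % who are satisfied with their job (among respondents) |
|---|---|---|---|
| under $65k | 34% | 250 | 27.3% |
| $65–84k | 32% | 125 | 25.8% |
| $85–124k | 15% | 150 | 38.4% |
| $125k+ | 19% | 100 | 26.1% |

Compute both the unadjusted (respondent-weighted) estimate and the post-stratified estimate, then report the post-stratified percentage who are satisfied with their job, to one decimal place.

28.3%

Without adjustment, the pooled respondent share is:
  (250/625)×27.3 + (125/625)×25.8 + (150/625)×38.4 + (100/625)×26.1 = 29.472%
Reweighting by population income bracket shares:
  0.34×27.3 + 0.32×25.8 + 0.15×38.4 + 0.19×26.1 = 28.257%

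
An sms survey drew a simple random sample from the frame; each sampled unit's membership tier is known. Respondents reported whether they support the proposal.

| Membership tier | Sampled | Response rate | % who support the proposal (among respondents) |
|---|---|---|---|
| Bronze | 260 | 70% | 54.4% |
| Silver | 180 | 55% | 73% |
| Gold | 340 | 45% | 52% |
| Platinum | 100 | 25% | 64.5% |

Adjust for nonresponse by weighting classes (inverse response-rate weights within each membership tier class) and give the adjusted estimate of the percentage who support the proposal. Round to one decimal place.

58.4%

With weight = n_sampled/n_responded per class, the weighted class total is n_sampled:
  Bronze: 260 × 54.4 = 14,144
  Silver: 180 × 73 = 13,140
  Gold: 340 × 52 = 17,680
  Platinum: 100 × 64.5 = 6450
Adjusted estimate = 51,414 / 880 = 58.425 → 58.4%.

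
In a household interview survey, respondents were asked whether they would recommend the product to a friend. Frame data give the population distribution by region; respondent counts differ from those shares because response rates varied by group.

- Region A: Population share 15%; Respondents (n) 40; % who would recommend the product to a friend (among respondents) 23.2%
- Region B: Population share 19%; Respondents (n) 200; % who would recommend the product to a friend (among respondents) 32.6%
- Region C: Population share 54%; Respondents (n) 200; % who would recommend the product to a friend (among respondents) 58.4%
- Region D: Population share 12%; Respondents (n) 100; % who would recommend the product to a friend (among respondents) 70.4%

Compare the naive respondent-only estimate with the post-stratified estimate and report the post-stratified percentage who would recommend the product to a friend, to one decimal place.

49.7%

Naive respondent-only estimate (weights = respondent counts):
  (40/540)×23.2 + (200/540)×32.6 + (200/540)×58.4 + (100/540)×70.4 = 48.4593%
Reweighting by population region shares:
  0.15×23.2 + 0.19×32.6 + 0.54×58.4 + 0.12×70.4 = 49.658%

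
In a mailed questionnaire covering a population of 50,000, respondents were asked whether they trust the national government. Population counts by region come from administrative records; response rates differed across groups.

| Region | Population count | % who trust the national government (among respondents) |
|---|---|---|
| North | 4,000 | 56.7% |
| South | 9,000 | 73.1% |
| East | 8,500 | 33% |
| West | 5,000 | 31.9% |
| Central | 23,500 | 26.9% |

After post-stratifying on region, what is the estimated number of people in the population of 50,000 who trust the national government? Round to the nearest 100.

19,600

Apply each group's respondent rate to its population count:
  North: 4,000 × 56.7% = 2268
  South: 9,000 × 73.1% = 6579
  East: 8,500 × 33% = 2805
  West: 5,000 × 31.9% = 1595
  Central: 23,500 × 26.9% = 6321.5
Estimated total = 19568.5 → 19,600.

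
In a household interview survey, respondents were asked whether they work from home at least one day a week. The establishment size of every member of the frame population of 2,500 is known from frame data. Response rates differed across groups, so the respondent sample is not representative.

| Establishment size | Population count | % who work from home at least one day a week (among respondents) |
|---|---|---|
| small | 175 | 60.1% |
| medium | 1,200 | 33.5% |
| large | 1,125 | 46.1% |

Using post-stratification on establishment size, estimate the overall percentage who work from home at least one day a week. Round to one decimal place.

41.0%

Post-stratification weights by population share, not respondent share:
  small: (175/2,500) × 60.1 = 4.207
  medium: (1,200/2,500) × 33.5 = 16.08
  large: (1,125/2,500) × 46.1 = 20.745
Post-stratified estimate = 41.032 → 41.0%.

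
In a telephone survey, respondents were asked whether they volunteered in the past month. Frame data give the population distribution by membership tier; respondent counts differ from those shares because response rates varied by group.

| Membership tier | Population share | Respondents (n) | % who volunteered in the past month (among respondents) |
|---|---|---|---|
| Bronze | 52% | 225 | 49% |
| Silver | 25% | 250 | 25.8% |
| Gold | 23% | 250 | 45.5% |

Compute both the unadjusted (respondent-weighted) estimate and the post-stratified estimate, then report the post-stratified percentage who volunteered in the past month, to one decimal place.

42.4%

Unadjusted (pooled respondent) estimate weights by respondent counts:
  (225/725)×49 + (250/725)×25.8 + (250/725)×45.5 = 39.7931%
Post-stratified estimate weights by population shares:
  0.52×49 + 0.25×25.8 + 0.23×45.5 = 42.395%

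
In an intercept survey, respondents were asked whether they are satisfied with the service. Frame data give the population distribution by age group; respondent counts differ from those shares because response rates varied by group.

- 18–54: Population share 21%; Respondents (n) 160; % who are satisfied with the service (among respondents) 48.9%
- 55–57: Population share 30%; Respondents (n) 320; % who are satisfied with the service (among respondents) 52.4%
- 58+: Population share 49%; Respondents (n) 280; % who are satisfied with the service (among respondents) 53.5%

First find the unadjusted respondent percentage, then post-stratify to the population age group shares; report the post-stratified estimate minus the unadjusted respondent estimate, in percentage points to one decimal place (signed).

Without adjustment, the pooled respondent share is:
  (160/760)×48.9 + (320/760)×52.4 + (280/760)×53.5 = 52.0684%
Post-stratifying to population shares instead:
  0.21×48.9 + 0.3×52.4 + 0.49×53.5 = 52.204%
Difference = 52.204 − 52.0684 = 0.1356 pp.

+0.1 percentage points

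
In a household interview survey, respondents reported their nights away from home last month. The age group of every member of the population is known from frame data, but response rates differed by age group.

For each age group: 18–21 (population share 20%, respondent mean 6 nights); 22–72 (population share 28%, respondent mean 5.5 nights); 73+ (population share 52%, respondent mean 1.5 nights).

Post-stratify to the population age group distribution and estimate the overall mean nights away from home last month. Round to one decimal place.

3.5

Reweight to the known age group distribution:
  18–21: 0.2 × 6 = 1.2
  22–72: 0.28 × 5.5 = 1.54
  73+: 0.52 × 1.5 = 0.78
Post-stratified estimate = 3.52 → 3.5.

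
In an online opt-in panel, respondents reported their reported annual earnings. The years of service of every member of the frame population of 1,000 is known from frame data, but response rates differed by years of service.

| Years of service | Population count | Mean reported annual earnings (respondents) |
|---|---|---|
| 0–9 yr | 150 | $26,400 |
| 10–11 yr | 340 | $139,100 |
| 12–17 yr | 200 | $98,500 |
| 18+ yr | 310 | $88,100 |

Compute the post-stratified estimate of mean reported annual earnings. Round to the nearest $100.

Each cell contributes population-share × respondent value:
  0–9 yr: (150/1,000) × 26,400 = 3960
  10–11 yr: (340/1,000) × 139,100 = 47,294
  12–17 yr: (200/1,000) × 98,500 = 19,700
  18+ yr: (310/1,000) × 88,100 = 27,311
Post-stratified estimate = 98,265 → $98,300.

$98,300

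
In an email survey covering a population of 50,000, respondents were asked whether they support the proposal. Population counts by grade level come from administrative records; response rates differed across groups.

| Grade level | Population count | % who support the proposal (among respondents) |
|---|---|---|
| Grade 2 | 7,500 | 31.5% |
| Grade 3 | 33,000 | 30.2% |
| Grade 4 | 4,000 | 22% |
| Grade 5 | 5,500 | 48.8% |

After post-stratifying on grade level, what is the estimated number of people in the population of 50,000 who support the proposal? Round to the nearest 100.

Each cell contributes its population count × the respondent rate:
  Grade 2: 7,500 × 31.5% = 2362.5
  Grade 3: 33,000 × 30.2% = 9966
  Grade 4: 4,000 × 22% = 880
  Grade 5: 5,500 × 48.8% = 2684
Estimated total = 15892.5 → 15,900.

15,900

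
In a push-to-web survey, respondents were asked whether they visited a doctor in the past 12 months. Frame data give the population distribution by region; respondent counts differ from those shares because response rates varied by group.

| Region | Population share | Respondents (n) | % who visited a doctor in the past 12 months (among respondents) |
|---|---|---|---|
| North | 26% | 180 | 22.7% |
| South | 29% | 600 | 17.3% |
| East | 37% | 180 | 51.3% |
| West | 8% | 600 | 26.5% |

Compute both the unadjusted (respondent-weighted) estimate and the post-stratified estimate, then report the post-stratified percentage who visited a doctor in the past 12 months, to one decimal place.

Unadjusted (pooled respondent) estimate weights by respondent counts:
  (180/1560)×22.7 + (600/1560)×17.3 + (180/1560)×51.3 + (600/1560)×26.5 = 25.3846%
Reweighting by population region shares:
  0.26×22.7 + 0.29×17.3 + 0.37×51.3 + 0.08×26.5 = 32.02%

32.0%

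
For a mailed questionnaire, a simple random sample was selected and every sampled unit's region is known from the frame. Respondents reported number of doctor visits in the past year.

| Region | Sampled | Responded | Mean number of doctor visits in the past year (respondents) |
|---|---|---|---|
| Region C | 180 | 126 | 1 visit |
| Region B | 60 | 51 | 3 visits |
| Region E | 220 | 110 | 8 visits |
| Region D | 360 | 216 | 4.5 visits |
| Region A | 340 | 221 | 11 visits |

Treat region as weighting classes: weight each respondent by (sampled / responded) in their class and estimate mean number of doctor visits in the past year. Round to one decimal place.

Class response rates: Region C 126/180 = 70%, Region B 51/60 = 85%, Region E 110/220 = 50%, Region D 216/360 = 60%, Region A 221/340 = 65%.
Each respondent's weight = sampled/responded in their class; summing within a class gives n_sampled, so:
  Region C: 180 × 1 = 180
  Region B: 60 × 3 = 180
  Region E: 220 × 8 = 1760
  Region D: 360 × 4.5 = 1620
  Region A: 340 × 11 = 3740
Adjusted estimate = 7480 / 1,160 = 6.44828 → 6.4.

6.4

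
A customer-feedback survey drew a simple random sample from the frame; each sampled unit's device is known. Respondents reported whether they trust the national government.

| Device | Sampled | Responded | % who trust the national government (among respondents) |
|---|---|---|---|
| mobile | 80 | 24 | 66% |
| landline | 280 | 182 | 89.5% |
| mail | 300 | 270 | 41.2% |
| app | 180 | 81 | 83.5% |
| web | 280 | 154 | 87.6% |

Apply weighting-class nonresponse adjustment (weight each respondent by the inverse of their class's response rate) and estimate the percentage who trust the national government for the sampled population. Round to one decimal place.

73.4%

Class response rates: mobile 24/80 = 30%, landline 182/280 = 65%, mail 270/300 = 90%, app 81/180 = 45%, web 154/280 = 55%.
Weighting each respondent by the inverse class response rate inflates each class back to its sampled size, so the class weight is n_sampled:
  mobile: 80 × 66 = 5280
  landline: 280 × 89.5 = 25,060
  mail: 300 × 41.2 = 12,360
  app: 180 × 83.5 = 15,030
  web: 280 × 87.6 = 24,528
Adjusted estimate = 82,258 / 1,120 = 73.4446 → 73.4%.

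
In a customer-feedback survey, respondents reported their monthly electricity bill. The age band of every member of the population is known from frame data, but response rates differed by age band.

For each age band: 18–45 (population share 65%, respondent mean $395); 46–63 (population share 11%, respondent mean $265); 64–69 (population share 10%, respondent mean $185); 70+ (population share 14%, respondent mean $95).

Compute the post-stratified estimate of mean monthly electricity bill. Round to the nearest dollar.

Weight each group's respondent value by its population share:
  18–45: 0.65 × 395 = 256.75
  46–63: 0.11 × 265 = 29.15
  64–69: 0.1 × 185 = 18.5
  70+: 0.14 × 95 = 13.3
Post-stratified estimate = 317.7 → $318.

$318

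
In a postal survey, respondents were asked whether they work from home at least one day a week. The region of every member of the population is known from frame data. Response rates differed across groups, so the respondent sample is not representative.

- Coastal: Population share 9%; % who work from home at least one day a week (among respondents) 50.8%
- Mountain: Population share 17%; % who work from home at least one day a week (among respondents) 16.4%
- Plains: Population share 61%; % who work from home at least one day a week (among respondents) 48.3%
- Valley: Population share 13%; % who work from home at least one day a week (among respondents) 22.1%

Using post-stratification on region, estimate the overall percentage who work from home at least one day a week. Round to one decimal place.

39.7%

Reweight to the known region distribution:
  Coastal: 0.09 × 50.8 = 4.572
  Mountain: 0.17 × 16.4 = 2.788
  Plains: 0.61 × 48.3 = 29.463
  Valley: 0.13 × 22.1 = 2.873
Post-stratified estimate = 39.696 → 39.7%.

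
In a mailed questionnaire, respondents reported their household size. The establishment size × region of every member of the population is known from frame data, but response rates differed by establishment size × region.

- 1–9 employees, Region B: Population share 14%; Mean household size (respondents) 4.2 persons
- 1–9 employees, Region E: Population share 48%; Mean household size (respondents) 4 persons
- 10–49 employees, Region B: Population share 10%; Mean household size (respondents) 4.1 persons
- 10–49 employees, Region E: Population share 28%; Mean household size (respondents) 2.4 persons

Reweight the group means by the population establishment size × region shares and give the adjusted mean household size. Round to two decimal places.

3.59

Reweight to the known establishment size × region distribution:
  1–9 employees, Region B: 0.14 × 4.2 = 0.588
  1–9 employees, Region E: 0.48 × 4 = 1.92
  10–49 employees, Region B: 0.1 × 4.1 = 0.41
  10–49 employees, Region E: 0.28 × 2.4 = 0.672
Post-stratified estimate = 3.59 → 3.59.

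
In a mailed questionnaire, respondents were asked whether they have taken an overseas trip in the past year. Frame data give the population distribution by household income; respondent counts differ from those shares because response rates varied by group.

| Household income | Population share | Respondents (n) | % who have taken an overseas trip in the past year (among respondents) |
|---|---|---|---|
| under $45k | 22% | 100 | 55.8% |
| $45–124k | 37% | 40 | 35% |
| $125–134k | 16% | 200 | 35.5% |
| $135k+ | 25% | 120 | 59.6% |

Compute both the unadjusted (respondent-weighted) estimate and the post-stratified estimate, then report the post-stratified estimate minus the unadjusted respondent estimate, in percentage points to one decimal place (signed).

Naive respondent-only estimate (weights = respondent counts):
  (100/460)×55.8 + (40/460)×35 + (200/460)×35.5 + (120/460)×59.6 = 46.1565%
Reweighting by population household income shares:
  0.22×55.8 + 0.37×35 + 0.16×35.5 + 0.25×59.6 = 45.806%
Difference = 45.806 − 46.1565 = -0.3505 pp.

-0.4 percentage points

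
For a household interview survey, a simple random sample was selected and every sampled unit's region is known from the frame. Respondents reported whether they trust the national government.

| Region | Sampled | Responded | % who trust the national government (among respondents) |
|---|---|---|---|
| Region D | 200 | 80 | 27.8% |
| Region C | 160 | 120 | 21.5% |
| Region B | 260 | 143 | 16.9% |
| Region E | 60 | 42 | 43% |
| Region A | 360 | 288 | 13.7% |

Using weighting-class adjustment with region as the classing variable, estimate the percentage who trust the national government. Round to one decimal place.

Class response rates: Region D 80/200 = 40%, Region C 120/160 = 75%, Region B 143/260 = 55%, Region E 42/60 = 70%, Region A 288/360 = 80%.
Each respondent's weight = sampled/responded in their class; summing within a class gives n_sampled, so:
  Region D: 200 × 27.8 = 5560
  Region C: 160 × 21.5 = 3440
  Region B: 260 × 16.9 = 4394
  Region E: 60 × 43 = 2580
  Region A: 360 × 13.7 = 4932
Adjusted estimate = 20,906 / 1,040 = 20.1019 → 20.1%.

20.1%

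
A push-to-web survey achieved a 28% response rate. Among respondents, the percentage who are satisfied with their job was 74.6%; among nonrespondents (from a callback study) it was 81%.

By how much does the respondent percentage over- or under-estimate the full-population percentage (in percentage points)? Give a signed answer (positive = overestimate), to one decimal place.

Nonresponse fraction = 1 − 0.28 = 0.72.
Bias = (nonresponse fraction) × (respondent percentage − nonrespondent percentage)
     = 0.72 × (74.6 − 81) = 0.72 × -6.4 = -4.608.

-4.6 percentage points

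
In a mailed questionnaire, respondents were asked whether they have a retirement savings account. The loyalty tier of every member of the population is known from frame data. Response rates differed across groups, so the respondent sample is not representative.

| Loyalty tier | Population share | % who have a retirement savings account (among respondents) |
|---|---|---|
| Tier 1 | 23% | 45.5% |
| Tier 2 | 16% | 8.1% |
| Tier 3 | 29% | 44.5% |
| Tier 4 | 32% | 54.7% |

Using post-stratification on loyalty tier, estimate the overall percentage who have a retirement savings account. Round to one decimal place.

Post-stratification weights by population share, not respondent share:
  Tier 1: 0.23 × 45.5 = 10.465
  Tier 2: 0.16 × 8.1 = 1.296
  Tier 3: 0.29 × 44.5 = 12.905
  Tier 4: 0.32 × 54.7 = 17.504
Post-stratified estimate = 42.17 → 42.2%.

42.2%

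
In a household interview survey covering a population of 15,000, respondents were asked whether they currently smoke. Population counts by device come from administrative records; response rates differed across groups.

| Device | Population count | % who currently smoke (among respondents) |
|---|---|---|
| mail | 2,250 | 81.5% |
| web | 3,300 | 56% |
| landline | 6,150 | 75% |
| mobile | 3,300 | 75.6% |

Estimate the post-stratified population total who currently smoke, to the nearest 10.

10,790

Apply each group's respondent rate to its population count:
  mail: 2,250 × 81.5% = 1833.75
  web: 3,300 × 56% = 1848
  landline: 6,150 × 75% = 4612.5
  mobile: 3,300 × 75.6% = 2494.8
Estimated total = 10789 → 10,790.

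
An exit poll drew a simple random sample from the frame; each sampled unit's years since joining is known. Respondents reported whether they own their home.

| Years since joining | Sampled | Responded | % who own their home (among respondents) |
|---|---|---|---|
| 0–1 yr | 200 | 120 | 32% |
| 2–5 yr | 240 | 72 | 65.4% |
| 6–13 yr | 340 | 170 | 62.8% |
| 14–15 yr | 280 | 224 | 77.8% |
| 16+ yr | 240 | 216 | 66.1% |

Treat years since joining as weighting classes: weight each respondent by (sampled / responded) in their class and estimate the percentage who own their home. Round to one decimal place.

Class response rates: 0–1 yr 120/200 = 60%, 2–5 yr 72/240 = 30%, 6–13 yr 170/340 = 50%, 14–15 yr 224/280 = 80%, 16+ yr 216/240 = 90%.
Each respondent's weight = sampled/responded in their class; summing within a class gives n_sampled, so:
  0–1 yr: 200 × 32 = 6400
  2–5 yr: 240 × 65.4 = 15696
  6–13 yr: 340 × 62.8 = 21,352
  14–15 yr: 280 × 77.8 = 21,784
  16+ yr: 240 × 66.1 = 15864
Adjusted estimate = 81,096 / 1,300 = 62.3815 → 62.4%.

62.4%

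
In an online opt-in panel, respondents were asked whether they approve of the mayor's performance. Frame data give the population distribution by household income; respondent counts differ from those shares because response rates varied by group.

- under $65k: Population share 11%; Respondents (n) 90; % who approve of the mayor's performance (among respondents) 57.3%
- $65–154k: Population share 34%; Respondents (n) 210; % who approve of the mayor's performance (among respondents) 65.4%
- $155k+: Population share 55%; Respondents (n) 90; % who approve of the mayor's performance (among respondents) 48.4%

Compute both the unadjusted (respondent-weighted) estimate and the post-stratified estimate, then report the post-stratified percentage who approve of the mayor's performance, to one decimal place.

Naive respondent-only estimate (weights = respondent counts):
  (90/390)×57.3 + (210/390)×65.4 + (90/390)×48.4 = 59.6077%
Post-stratified estimate weights by population shares:
  0.11×57.3 + 0.34×65.4 + 0.55×48.4 = 55.159%

55.2%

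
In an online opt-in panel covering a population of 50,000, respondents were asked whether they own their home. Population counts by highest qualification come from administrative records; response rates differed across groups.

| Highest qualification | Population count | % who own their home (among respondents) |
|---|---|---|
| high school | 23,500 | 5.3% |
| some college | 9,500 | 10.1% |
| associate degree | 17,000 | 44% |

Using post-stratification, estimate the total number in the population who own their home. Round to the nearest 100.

9,700

Each cell contributes its population count × the respondent rate:
  high school: 23,500 × 5.3% = 1245.5
  some college: 9,500 × 10.1% = 959.5
  associate degree: 17,000 × 44% = 7480
Estimated total = 9685 → 9,700.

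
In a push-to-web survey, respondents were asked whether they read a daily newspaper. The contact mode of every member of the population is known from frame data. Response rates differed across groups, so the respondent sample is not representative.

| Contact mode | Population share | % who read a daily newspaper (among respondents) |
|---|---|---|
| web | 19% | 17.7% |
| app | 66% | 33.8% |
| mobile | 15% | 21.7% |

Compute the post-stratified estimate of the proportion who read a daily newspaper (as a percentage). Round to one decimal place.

28.9%

Reweight to the known contact mode distribution:
  web: 0.19 × 17.7 = 3.363
  app: 0.66 × 33.8 = 22.308
  mobile: 0.15 × 21.7 = 3.255
Post-stratified estimate = 28.926 → 28.9%.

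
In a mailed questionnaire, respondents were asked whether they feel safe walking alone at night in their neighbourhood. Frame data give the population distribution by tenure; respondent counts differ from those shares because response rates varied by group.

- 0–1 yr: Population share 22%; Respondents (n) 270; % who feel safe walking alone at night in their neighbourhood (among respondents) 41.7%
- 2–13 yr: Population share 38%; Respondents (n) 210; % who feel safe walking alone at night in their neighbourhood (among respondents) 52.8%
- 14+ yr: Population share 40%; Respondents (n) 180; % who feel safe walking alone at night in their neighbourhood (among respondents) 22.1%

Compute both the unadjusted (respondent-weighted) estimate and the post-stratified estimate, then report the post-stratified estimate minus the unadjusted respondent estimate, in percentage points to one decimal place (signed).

Unadjusted (pooled respondent) estimate weights by respondent counts:
  (270/660)×41.7 + (210/660)×52.8 + (180/660)×22.1 = 39.8864%
Post-stratified estimate weights by population shares:
  0.22×41.7 + 0.38×52.8 + 0.4×22.1 = 38.078%
Difference = 38.078 − 39.8864 = -1.8084 pp.

-1.8 percentage points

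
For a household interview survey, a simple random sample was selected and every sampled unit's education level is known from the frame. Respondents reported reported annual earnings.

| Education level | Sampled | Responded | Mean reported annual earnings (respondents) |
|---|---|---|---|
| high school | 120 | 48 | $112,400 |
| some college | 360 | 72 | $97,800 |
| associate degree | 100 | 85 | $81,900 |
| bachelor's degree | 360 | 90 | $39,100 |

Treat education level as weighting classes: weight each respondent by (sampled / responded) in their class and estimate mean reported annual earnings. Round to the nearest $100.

$75,500

Class response rates: high school 48/120 = 40%, some college 72/360 = 20%, associate degree 85/100 = 85%, bachelor's degree 90/360 = 25%.
Inverse-response-rate weighting restores each class to its sampled count, so class totals weight by n_sampled:
  high school: 120 × 112,400 = 13,488,000
  some college: 360 × 97,800 = 35,208,000
  associate degree: 100 × 81,900 = 8,190,000
  bachelor's degree: 360 × 39,100 = 14,076,000
Adjusted estimate = 70,962,000 / 940 = 75491.5 → $75,500.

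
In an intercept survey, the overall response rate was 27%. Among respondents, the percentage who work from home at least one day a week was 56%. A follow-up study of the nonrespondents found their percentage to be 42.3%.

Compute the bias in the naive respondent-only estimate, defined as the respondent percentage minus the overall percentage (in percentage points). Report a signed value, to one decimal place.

+10.0 percentage points

Nonresponse fraction = 1 − 0.27 = 0.73.
Bias = (nonresponse fraction) × (respondent percentage − nonrespondent percentage)
     = 0.73 × (56 − 42.3) = 0.73 × 13.7 = 10.001.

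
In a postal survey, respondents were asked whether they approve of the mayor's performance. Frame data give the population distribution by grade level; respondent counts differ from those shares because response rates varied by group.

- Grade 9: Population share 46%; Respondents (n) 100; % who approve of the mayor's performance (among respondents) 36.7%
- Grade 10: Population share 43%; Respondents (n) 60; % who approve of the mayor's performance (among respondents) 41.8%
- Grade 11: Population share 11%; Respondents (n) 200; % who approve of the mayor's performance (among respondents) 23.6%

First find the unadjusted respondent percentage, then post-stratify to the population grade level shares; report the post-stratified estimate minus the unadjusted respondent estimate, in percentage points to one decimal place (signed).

Naive respondent-only estimate (weights = respondent counts):
  (100/360)×36.7 + (60/360)×41.8 + (200/360)×23.6 = 30.2722%
Post-stratifying to population shares instead:
  0.46×36.7 + 0.43×41.8 + 0.11×23.6 = 37.452%
Difference = 37.452 − 30.2722 = 7.1798 pp.

+7.2 percentage points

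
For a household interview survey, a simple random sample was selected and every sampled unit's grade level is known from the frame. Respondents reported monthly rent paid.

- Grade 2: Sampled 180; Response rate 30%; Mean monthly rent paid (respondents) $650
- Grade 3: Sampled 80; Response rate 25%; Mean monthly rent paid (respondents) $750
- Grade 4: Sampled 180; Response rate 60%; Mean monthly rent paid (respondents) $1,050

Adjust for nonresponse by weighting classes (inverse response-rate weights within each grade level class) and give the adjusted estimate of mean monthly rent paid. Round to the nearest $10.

With weight = n_sampled/n_responded per class, the weighted class total is n_sampled:
  Grade 2: 180 × 650 = 117,000
  Grade 3: 80 × 750 = 60,000
  Grade 4: 180 × 1050 = 189,000
Adjusted estimate = 366,000 / 440 = 831.818 → $830.

$830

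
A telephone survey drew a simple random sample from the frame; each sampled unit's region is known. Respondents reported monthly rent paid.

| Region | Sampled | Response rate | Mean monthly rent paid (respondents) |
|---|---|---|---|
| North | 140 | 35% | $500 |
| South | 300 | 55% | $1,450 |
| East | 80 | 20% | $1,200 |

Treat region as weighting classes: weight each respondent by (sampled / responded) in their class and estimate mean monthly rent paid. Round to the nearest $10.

$1,160

Inverse-response-rate weighting restores each class to its sampled count, so class totals weight by n_sampled:
  North: 140 × 500 = 70,000
  South: 300 × 1450 = 435,000
  East: 80 × 1200 = 96,000
Adjusted estimate = 601,000 / 520 = 1155.77 → $1,160.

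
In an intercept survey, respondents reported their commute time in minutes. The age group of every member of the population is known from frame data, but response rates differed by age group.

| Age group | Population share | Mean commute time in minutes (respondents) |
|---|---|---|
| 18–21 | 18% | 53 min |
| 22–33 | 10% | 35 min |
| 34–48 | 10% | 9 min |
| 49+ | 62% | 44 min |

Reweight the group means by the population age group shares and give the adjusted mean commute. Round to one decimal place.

Each cell contributes population-share × respondent value:
  18–21: 0.18 × 53 = 9.54
  22–33: 0.1 × 35 = 3.5
  34–48: 0.1 × 9 = 0.9
  49+: 0.62 × 44 = 27.28
Post-stratified estimate = 41.22 → 41.2.

41.2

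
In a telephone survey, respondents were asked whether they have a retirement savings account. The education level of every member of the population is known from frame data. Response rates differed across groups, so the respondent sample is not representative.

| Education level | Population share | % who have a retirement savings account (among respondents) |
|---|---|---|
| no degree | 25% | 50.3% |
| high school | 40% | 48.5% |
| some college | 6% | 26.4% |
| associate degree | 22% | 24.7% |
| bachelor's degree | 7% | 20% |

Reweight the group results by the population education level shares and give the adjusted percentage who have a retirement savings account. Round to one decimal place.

Each cell contributes population-share × respondent value:
  no degree: 0.25 × 50.3 = 12.575
  high school: 0.4 × 48.5 = 19.4
  some college: 0.06 × 26.4 = 1.584
  associate degree: 0.22 × 24.7 = 5.434
  bachelor's degree: 0.07 × 20 = 1.4
Post-stratified estimate = 40.393 → 40.4%.

40.4%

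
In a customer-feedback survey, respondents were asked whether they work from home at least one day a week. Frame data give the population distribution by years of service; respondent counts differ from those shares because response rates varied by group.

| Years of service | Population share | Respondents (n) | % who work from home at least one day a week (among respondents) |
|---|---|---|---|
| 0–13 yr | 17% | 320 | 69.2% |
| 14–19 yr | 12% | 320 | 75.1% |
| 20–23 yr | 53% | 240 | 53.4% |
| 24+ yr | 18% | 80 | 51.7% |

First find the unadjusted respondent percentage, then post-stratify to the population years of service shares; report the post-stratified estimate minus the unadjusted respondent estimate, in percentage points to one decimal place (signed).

Unadjusted (pooled respondent) estimate weights by respondent counts:
  (320/960)×69.2 + (320/960)×75.1 + (240/960)×53.4 + (80/960)×51.7 = 65.7583%
Reweighting by population years of service shares:
  0.17×69.2 + 0.12×75.1 + 0.53×53.4 + 0.18×51.7 = 58.384%
Difference = 58.384 − 65.7583 = -7.3743 pp.

-7.4 percentage points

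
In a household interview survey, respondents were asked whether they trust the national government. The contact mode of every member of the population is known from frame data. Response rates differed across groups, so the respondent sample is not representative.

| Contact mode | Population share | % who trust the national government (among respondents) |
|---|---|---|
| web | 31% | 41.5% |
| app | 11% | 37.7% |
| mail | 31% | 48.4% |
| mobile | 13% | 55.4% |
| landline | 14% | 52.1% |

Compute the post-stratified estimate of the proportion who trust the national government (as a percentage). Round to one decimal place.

Each cell contributes population-share × respondent value:
  web: 0.31 × 41.5 = 12.865
  app: 0.11 × 37.7 = 4.147
  mail: 0.31 × 48.4 = 15.004
  mobile: 0.13 × 55.4 = 7.202
  landline: 0.14 × 52.1 = 7.294
Post-stratified estimate = 46.512 → 46.5%.

46.5%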